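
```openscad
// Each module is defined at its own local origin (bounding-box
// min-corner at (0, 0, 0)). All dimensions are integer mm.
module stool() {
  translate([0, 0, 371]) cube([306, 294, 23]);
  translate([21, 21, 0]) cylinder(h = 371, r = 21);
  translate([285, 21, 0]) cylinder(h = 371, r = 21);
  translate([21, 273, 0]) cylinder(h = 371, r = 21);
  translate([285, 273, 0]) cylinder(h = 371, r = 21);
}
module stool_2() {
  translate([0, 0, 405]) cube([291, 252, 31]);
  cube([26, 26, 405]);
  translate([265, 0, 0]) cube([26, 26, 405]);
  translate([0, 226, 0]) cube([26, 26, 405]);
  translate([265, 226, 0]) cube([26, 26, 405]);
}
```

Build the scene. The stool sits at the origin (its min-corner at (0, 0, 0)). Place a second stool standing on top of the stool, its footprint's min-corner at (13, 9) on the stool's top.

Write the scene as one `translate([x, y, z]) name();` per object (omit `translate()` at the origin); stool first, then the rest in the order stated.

stool();
translate([13, 9, 394]) stool_2();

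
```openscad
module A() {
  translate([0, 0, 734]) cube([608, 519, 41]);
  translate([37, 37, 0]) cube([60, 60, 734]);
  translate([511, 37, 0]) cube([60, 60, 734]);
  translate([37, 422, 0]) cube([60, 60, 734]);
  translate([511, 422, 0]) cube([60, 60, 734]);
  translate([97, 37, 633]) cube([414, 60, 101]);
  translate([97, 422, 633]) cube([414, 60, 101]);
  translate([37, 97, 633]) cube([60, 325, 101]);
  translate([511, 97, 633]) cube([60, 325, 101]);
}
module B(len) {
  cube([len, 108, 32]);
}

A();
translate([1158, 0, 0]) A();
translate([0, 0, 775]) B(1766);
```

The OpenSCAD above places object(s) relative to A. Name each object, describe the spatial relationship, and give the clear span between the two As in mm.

A is a table. B is a beam. A beam spans the tops of two tables. The clear span between the two tables is 550 mm.

Second table starts at x = 1158; first ends at x = 608; clear span = 1158 − 608 = 550 mm.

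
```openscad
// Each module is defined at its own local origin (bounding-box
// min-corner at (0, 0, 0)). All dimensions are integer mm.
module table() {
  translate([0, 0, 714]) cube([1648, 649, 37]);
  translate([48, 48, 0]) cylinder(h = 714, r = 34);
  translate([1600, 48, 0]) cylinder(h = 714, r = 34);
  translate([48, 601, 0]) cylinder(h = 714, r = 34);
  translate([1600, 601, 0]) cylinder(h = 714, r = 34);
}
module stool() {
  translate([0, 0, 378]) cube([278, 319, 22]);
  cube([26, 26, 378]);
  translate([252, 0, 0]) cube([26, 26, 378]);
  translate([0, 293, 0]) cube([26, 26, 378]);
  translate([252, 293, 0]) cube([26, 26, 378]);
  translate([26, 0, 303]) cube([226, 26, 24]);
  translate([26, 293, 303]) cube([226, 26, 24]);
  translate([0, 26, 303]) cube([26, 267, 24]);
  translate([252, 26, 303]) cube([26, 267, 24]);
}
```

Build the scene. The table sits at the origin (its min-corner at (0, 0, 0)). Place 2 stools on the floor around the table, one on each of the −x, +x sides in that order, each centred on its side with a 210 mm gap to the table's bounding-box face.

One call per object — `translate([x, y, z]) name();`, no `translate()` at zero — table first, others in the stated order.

table();
translate([-488, 165, 0]) stool();
translate([1858, 165, 0]) stool();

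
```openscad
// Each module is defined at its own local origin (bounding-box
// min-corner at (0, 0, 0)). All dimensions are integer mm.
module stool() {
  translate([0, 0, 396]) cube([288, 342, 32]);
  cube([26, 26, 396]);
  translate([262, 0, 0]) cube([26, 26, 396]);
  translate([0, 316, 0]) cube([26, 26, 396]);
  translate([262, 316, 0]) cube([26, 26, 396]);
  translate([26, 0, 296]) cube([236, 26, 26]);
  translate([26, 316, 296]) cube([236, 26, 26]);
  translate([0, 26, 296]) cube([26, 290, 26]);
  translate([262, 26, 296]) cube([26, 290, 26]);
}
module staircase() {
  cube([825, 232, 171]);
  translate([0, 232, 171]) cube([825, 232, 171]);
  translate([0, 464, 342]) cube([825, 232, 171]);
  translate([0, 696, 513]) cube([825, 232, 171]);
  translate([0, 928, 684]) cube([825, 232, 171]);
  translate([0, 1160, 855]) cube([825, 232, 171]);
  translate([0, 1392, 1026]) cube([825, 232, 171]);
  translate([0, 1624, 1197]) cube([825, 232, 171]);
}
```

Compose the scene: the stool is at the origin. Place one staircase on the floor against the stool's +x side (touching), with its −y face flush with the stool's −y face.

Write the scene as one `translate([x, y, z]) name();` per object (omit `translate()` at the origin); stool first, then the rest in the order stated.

stool();
translate([288, 0, 0]) staircase();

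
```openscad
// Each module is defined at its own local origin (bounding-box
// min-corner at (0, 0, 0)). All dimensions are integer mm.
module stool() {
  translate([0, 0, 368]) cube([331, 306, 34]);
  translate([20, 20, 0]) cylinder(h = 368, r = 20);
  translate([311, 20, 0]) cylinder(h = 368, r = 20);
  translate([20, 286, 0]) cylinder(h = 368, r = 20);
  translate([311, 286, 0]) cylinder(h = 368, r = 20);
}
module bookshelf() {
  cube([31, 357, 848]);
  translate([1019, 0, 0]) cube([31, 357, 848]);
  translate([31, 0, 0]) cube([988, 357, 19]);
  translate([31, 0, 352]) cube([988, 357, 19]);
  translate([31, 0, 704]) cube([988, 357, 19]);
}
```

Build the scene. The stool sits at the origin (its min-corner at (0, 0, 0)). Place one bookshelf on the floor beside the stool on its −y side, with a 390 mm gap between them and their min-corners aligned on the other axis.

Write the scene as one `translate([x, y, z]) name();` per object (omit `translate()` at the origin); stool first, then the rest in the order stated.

stool();
translate([0, -747, 0]) bookshelf();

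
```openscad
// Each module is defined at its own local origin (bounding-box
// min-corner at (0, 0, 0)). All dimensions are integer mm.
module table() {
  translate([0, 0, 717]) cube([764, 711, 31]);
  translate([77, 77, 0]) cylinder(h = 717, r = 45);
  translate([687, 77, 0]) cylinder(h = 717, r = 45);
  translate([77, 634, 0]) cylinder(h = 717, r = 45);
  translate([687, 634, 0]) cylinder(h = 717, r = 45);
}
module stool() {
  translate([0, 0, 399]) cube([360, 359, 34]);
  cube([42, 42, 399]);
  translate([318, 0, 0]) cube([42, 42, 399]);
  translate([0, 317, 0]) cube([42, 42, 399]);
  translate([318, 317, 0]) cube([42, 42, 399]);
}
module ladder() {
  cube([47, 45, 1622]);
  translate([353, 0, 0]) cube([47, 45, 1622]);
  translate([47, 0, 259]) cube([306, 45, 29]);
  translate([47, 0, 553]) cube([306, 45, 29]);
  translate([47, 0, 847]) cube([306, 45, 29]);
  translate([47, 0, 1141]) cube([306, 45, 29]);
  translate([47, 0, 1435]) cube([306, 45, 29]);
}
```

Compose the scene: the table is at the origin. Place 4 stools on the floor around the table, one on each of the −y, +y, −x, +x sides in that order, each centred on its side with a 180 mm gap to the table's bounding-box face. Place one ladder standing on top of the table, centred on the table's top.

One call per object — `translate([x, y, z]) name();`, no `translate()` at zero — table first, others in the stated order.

table();
translate([202, -539, 0]) stool();
translate([202, 891, 0]) stool();
translate([-540, 176, 0]) stool();
translate([944, 176, 0]) stool();
translate([182, 333, 748]) ladder();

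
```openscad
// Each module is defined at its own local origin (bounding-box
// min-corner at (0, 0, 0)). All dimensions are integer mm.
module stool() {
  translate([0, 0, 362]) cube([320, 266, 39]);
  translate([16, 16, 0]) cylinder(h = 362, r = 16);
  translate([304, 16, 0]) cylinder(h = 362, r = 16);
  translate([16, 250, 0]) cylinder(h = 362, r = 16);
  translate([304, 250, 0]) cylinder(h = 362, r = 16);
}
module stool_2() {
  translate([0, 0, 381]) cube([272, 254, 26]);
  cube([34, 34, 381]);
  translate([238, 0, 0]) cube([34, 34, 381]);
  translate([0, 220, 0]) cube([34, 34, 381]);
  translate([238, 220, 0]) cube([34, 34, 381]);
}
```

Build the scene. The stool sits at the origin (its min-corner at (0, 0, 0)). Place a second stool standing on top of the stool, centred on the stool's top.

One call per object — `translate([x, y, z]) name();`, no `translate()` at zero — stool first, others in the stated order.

stool();
translate([24, 6, 401]) stool_2();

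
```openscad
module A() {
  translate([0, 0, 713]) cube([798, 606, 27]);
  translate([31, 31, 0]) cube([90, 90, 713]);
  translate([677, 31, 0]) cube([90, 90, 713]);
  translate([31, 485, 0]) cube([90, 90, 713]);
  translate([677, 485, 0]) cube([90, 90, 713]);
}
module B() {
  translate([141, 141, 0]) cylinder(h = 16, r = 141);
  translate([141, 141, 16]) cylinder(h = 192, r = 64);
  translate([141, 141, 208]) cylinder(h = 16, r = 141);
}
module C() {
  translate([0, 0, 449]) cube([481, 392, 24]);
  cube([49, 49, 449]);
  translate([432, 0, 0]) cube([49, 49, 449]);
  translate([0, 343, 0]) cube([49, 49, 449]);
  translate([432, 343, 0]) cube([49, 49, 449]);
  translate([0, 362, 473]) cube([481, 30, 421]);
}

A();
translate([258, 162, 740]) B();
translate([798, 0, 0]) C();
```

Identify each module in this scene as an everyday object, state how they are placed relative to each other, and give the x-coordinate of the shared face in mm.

A is a table. B is a spool. C is a chair. The spool is on top of the table, centred. The chair is against the table's +x side, with their −y faces flush. The x-coordinate of the shared face is 798 mm.

The table's +x face and the chair's −x face are both at x = 798 mm.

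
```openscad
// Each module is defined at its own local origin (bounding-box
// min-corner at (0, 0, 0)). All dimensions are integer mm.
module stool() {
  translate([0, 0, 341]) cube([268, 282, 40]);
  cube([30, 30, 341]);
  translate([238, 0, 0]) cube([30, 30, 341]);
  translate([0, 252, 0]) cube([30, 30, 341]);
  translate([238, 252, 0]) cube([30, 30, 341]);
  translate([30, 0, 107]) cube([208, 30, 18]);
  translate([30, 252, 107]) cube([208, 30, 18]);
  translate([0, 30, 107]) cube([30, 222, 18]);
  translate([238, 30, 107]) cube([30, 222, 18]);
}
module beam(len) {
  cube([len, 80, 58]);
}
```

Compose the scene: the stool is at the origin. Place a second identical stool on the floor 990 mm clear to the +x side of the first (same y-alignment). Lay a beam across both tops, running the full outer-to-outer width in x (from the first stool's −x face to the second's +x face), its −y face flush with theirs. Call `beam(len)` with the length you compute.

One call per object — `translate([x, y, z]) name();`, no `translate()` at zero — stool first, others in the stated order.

stool();
translate([1258, 0, 0]) stool();
translate([0, 0, 381]) beam(1526);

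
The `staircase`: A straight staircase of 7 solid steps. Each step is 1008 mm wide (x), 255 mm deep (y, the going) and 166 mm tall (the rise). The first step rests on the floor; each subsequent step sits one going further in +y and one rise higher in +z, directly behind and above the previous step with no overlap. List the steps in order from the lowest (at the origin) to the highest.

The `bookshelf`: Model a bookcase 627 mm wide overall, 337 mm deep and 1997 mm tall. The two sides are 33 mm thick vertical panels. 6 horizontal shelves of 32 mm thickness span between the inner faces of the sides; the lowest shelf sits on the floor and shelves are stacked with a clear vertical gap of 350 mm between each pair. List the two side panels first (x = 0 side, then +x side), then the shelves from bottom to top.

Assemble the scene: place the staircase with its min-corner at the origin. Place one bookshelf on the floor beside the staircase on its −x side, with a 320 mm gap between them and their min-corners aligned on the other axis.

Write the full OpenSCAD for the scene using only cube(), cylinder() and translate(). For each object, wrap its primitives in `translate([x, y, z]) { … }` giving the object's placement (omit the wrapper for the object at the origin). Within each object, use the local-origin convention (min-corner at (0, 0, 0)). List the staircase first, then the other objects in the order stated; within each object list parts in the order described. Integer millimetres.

cube([1008, 255, 166]);
translate([0, 255, 166]) cube([1008, 255, 166]);
translate([0, 510, 332]) cube([1008, 255, 166]);
translate([0, 765, 498]) cube([1008, 255, 166]);
translate([0, 1020, 664]) cube([1008, 255, 166]);
translate([0, 1275, 830]) cube([1008, 255, 166]);
translate([0, 1530, 996]) cube([1008, 255, 166]);
translate([-947, 0, 0]) {
  cube([33, 337, 1997]);
  translate([594, 0, 0]) cube([33, 337, 1997]);
  translate([33, 0, 0]) cube([561, 337, 32]);
  translate([33, 0, 382]) cube([561, 337, 32]);
  translate([33, 0, 764]) cube([561, 337, 32]);
  translate([33, 0, 1146]) cube([561, 337, 32]);
  translate([33, 0, 1528]) cube([561, 337, 32]);
  translate([33, 0, 1910]) cube([561, 337, 32]);
}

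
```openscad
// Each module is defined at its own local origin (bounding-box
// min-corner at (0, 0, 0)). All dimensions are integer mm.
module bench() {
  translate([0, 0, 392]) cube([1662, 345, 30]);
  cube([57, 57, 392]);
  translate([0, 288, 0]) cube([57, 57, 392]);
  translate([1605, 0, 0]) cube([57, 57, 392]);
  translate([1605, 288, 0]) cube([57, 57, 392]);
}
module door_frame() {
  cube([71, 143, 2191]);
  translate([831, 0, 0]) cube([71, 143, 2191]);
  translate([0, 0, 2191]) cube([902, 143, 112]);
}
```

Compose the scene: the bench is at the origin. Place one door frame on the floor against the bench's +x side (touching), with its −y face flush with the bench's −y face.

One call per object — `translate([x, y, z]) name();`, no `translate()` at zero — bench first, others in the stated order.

bench();
translate([1662, 0, 0]) door_frame();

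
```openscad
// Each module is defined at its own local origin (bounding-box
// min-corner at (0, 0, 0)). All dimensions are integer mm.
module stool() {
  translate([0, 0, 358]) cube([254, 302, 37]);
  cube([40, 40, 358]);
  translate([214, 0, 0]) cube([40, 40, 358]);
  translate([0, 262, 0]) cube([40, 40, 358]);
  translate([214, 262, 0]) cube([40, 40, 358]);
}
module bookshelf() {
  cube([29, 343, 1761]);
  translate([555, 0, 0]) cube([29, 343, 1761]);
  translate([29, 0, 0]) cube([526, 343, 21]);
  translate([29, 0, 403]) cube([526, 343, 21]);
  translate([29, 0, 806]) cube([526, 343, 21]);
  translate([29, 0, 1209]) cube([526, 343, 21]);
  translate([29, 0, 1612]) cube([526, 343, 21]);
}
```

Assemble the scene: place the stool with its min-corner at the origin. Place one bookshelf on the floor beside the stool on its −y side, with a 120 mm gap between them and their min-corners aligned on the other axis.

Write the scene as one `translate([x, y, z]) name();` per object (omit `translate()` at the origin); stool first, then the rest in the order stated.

stool();
translate([0, -463, 0]) bookshelf();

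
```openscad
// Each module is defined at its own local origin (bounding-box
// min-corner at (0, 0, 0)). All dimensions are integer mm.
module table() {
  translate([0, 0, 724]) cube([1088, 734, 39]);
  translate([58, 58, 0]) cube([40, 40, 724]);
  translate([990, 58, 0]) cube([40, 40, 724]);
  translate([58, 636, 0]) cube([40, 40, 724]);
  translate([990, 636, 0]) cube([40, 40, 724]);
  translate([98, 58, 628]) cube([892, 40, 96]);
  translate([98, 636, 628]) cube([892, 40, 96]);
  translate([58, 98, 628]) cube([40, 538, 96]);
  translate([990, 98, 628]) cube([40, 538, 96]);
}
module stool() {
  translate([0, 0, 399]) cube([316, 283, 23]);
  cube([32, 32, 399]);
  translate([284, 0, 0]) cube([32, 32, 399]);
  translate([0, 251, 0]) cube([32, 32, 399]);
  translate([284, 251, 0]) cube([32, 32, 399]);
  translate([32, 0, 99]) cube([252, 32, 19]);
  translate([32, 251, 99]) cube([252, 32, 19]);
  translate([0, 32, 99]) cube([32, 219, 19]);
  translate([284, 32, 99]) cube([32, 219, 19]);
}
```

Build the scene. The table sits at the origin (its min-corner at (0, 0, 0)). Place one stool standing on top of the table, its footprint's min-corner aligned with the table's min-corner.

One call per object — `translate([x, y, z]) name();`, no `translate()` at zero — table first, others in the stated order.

table();
translate([0, 0, 763]) stool();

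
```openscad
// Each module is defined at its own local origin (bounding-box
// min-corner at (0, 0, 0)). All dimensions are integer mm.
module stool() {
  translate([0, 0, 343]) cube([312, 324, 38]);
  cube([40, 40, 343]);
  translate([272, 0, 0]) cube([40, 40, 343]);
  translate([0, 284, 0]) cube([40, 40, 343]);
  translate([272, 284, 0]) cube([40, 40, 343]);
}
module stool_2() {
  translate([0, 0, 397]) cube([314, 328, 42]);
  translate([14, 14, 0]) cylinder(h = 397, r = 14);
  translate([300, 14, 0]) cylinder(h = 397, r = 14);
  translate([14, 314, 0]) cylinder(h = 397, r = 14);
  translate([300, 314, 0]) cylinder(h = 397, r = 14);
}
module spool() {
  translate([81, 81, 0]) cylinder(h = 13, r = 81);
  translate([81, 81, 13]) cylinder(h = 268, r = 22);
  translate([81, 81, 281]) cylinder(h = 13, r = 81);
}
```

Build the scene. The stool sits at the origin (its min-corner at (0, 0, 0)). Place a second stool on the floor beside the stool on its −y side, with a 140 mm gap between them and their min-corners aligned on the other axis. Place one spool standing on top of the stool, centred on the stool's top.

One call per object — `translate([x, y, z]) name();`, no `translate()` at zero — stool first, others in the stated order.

stool();
translate([0, -468, 0]) stool_2();
translate([75, 81, 381]) spool();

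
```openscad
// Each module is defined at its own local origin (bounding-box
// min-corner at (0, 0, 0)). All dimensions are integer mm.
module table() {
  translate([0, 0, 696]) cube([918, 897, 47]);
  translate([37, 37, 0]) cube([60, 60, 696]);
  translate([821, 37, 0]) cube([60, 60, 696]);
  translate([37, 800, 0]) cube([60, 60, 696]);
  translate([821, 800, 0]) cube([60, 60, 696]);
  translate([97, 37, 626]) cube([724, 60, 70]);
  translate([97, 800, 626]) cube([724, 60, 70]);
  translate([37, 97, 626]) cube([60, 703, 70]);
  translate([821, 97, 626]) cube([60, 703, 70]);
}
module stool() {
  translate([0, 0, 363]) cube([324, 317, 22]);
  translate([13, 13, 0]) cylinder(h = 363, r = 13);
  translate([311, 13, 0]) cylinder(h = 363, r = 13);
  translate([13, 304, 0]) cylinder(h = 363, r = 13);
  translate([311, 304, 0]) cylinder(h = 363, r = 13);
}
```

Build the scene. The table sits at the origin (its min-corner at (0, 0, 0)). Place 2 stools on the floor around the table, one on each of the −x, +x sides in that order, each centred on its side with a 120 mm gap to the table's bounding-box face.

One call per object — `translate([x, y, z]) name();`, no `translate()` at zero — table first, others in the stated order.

table();
translate([-444, 290, 0]) stool();
translate([1038, 290, 0]) stool();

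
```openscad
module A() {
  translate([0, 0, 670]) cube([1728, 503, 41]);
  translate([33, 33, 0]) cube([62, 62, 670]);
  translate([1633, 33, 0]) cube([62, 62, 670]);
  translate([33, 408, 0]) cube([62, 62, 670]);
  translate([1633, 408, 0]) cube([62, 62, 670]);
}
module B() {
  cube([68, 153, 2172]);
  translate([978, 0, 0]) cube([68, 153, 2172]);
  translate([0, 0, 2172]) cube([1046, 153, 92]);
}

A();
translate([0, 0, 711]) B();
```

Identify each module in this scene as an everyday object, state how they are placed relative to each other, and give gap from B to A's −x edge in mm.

The door frame's min-x is at 0; the table's min-x is 0; gap = 0 mm.

A is a table. B is a door frame. The door frame is on top of the table. The gap from the door frame to the table's −x edge is 0 mm.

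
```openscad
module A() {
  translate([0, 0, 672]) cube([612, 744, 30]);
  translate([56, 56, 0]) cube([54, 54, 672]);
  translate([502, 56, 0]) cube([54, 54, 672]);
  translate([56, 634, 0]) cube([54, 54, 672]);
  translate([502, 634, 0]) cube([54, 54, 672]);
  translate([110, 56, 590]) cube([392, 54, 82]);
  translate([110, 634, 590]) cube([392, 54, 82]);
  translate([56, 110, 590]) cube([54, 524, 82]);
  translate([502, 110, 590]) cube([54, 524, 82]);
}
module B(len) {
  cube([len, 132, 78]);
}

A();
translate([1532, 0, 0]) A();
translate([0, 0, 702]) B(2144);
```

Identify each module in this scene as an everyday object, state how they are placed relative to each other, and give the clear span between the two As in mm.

A is a table. B is a beam. A beam spans the tops of two tables. The clear span between the two tables is 920 mm.

Second table starts at x = 1532; first ends at x = 612; clear span = 1532 − 612 = 920 mm.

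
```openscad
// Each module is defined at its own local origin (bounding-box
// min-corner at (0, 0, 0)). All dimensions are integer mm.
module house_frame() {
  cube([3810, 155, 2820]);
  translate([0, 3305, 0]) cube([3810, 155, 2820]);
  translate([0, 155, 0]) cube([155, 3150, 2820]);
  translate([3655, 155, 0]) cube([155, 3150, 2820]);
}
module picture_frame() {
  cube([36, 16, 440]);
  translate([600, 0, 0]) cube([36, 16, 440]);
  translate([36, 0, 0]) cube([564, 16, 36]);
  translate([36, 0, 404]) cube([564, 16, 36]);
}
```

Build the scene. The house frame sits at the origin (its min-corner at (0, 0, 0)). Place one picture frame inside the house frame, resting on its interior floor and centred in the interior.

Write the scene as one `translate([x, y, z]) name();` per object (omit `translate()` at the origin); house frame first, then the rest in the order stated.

house_frame();
translate([1587, 1722, 0]) picture_frame();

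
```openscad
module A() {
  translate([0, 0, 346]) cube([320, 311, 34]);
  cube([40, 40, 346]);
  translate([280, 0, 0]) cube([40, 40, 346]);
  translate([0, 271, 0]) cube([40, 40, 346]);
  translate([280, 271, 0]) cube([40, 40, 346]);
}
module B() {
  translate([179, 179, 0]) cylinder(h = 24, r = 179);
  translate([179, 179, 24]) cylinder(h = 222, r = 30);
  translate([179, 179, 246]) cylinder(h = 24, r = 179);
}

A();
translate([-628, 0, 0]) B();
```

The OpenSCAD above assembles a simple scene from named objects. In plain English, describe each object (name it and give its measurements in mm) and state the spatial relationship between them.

A is a four-legged stool. The seat is 320×311 mm, 34 mm thick, top at z = 380 mm. It stands on four square legs, each 40×40 mm in cross-section, from z = 0 to the seat underside, each flush with a corner of the seat.

B is a spool: two coaxial disc flanges of radius 179 mm and thickness 24 mm, joined by a core cylinder of radius 30 mm and height 222 mm. The lower flange rests on z = 0 and the three cylinders share a vertical axis.

The spool is on the floor beside the stool on its −x side.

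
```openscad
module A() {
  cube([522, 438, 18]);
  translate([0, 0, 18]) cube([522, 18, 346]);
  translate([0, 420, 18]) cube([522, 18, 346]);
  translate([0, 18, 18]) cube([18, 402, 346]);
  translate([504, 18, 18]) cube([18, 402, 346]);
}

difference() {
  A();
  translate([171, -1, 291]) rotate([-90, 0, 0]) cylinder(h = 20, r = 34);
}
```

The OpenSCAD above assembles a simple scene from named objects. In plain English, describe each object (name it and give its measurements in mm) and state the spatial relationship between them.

A is an open-topped rectangular box: outside dimensions 522×438×364 mm, with a uniform wall and base thickness of 18 mm. The base is a full 522×438 slab on the floor; four walls sit on top of the base. The front and back walls (the −y and +y sides) span the full width; the two side walls fit between them.

The open box has a circular hole of radius 34 mm through its front wall, centred at (x = 171, z = 291).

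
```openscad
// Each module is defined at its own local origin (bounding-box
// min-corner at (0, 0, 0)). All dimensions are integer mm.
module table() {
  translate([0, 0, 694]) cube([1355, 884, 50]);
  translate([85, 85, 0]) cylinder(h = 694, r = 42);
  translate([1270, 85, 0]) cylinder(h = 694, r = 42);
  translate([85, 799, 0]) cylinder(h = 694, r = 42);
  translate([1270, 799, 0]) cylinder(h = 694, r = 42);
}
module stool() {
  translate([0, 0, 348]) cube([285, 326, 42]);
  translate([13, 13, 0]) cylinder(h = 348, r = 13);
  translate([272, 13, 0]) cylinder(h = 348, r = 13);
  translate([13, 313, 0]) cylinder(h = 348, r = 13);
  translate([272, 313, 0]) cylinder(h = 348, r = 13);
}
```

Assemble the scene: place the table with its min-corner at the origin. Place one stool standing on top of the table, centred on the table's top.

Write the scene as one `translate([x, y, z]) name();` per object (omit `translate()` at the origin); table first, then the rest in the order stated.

table();
translate([535, 279, 744]) stool();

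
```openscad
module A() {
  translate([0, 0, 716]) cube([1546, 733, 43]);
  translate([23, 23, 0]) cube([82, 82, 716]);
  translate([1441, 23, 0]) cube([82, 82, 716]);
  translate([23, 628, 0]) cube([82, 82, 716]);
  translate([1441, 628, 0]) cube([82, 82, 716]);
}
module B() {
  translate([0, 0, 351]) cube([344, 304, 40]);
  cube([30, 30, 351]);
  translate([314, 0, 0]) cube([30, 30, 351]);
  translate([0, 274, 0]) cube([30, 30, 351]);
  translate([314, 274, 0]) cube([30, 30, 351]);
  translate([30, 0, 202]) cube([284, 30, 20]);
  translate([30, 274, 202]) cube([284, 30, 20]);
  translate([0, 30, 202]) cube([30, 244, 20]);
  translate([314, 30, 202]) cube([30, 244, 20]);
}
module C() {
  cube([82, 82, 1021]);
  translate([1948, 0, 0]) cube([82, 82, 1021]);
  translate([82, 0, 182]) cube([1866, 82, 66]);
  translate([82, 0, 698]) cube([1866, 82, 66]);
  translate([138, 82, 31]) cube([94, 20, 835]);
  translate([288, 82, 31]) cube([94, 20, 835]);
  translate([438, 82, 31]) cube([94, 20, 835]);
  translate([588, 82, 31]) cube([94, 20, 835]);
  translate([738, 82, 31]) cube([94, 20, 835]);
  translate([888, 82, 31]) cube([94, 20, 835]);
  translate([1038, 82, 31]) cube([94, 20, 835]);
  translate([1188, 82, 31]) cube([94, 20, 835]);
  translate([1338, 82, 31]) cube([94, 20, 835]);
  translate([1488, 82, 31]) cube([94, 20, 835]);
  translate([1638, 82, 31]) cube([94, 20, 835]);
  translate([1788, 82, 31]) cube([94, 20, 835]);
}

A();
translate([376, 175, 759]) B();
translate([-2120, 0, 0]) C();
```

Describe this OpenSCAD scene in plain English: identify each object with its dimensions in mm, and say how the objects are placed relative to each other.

A is a table with a 1546×733 mm rectangular top, 43 mm thick, top surface at z = 759 mm, supported by four 82×82 mm square legs, each inset 23 mm from the nearest pair of top edges, running from the floor.

B is a simple wooden stool: a rectangular seat 344 mm (x) by 304 mm (y), 40 mm thick, top face at z = 391 mm, on four square legs, each 30×30 mm in cross-section. The legs rest on z = 0, each flush with a corner of the seat. Four stretchers, 30 mm wide and 20 mm tall, connect adjacent legs with their undersides at z = 202 mm, each running between the inner faces of the legs it joins and aligned with the legs' outer faces on the other axis.

C is a fence section. Two 82×82 mm posts, 1021 mm tall, stand on the floor with a clear span of 1866 mm between their inner faces. Two horizontal rails of 82×66 mm section span the gap between the posts with their undersides at z = 182 mm and z = 698 mm, flush with the posts' −y face. 12 pickets, each 94 mm wide, 20 mm thick and 835 mm tall, are fixed to the +y face of the rails with their bottoms at z = 31 mm, evenly spaced across the span with equal gaps (rounded down to the nearest mm) at the −x end and between each pair — any rounding remainder accumulates at the +x end.

The stool is on top of the table. The fence section is on the floor beside the table on its −x side.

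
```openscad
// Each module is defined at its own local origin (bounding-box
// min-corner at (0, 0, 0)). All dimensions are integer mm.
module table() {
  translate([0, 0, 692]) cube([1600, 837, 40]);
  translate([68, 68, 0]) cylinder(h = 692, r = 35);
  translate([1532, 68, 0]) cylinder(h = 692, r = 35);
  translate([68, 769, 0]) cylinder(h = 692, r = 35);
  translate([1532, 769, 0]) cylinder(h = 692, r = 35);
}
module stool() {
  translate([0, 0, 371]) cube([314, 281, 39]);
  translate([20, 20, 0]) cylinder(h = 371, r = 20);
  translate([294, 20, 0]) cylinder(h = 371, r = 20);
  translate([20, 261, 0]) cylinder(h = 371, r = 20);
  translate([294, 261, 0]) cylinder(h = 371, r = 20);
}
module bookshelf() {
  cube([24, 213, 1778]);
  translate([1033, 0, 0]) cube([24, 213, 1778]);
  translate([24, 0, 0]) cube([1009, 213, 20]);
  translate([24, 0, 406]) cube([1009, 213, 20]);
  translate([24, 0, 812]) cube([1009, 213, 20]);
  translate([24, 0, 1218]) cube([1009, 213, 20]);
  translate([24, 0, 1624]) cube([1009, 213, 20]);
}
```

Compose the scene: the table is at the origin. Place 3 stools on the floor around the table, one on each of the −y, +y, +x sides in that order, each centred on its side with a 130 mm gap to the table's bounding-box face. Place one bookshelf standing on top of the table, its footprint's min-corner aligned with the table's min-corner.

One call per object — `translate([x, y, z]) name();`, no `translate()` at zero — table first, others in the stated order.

table();
translate([643, -411, 0]) stool();
translate([643, 967, 0]) stool();
translate([1730, 278, 0]) stool();
translate([0, 0, 732]) bookshelf();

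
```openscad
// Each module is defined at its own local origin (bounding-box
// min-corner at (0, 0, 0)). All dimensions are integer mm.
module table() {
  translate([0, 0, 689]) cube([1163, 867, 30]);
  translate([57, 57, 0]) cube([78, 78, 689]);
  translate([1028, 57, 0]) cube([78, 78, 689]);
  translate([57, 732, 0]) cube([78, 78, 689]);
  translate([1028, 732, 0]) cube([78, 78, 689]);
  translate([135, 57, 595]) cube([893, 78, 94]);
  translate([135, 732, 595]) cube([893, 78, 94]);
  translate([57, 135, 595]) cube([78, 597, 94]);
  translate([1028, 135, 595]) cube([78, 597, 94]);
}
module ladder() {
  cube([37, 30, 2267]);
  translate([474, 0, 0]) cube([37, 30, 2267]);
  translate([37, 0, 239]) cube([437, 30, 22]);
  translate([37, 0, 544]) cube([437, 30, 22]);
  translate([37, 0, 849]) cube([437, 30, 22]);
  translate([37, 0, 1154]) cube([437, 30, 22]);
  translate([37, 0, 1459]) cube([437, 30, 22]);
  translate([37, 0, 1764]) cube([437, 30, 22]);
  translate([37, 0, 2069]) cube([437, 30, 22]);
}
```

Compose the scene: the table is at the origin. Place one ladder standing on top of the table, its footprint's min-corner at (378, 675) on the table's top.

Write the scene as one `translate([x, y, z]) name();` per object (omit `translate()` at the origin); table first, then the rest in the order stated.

table();
translate([378, 675, 719]) ladder();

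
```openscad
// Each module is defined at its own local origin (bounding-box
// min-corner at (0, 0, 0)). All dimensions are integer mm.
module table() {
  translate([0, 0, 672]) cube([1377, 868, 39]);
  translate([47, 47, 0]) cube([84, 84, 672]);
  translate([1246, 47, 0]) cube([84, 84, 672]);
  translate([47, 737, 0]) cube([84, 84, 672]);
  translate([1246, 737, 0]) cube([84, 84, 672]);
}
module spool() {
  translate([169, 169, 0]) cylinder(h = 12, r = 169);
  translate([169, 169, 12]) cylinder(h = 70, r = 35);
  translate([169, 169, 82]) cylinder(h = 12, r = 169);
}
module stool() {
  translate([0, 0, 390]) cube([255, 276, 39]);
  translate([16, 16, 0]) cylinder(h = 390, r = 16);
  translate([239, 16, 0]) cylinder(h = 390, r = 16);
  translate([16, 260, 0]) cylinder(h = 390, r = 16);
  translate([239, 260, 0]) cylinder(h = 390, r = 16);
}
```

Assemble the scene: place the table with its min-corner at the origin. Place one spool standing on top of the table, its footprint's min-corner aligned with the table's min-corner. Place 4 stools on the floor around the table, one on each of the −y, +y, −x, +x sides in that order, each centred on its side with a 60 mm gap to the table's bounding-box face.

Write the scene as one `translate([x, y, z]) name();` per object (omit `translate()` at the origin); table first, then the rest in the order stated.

table();
translate([0, 0, 711]) spool();
translate([561, -336, 0]) stool();
translate([561, 928, 0]) stool();
translate([-315, 296, 0]) stool();
translate([1437, 296, 0]) stool();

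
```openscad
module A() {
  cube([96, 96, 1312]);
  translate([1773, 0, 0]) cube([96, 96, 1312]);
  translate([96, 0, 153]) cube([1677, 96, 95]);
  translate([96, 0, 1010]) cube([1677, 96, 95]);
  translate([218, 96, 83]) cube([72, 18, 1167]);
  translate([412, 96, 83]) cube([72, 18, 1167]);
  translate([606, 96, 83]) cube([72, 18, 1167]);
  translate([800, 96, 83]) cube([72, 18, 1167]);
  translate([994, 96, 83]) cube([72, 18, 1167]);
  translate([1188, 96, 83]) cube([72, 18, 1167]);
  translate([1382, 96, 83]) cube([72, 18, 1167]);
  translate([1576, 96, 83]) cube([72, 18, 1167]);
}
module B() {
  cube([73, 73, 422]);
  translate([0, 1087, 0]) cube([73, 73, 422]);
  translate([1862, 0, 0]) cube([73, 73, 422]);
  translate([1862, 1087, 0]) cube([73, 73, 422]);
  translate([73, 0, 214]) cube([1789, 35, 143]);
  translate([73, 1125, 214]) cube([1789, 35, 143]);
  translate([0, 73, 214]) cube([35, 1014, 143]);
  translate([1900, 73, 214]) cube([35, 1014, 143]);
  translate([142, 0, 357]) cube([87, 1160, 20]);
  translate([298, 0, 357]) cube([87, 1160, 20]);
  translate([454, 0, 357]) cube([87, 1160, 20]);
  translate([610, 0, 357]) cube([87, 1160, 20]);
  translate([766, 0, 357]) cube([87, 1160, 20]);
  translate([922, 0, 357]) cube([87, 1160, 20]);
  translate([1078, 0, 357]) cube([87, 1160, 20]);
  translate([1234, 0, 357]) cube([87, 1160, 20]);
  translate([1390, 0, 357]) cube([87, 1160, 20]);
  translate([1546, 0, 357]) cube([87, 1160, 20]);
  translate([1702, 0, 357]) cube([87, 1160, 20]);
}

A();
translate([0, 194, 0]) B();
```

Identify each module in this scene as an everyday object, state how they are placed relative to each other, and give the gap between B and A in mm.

A is a fence section. B is a bed frame. The bed frame is on the floor beside the fence section on its +y side. The gap between the bed frame and the fence section is 80 mm.

The bed frame's nearest face is 80 mm from the fence section's +y face.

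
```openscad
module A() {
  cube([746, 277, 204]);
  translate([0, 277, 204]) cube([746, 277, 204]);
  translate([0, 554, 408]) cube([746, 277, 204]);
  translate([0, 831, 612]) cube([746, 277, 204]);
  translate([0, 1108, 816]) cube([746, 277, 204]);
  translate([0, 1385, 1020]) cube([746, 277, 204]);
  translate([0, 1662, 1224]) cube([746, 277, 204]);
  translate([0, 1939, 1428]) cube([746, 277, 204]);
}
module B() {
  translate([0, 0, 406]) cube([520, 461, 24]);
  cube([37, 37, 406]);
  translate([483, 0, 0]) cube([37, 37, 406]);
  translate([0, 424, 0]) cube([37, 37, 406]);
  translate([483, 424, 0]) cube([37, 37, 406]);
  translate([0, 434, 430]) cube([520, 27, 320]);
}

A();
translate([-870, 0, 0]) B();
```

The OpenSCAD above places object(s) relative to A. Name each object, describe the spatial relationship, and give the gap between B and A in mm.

A is a staircase. B is a chair. The chair is on the floor beside the staircase on its −x side. The gap between the chair and the staircase is 350 mm.

The chair's nearest face is 350 mm from the staircase's −x face.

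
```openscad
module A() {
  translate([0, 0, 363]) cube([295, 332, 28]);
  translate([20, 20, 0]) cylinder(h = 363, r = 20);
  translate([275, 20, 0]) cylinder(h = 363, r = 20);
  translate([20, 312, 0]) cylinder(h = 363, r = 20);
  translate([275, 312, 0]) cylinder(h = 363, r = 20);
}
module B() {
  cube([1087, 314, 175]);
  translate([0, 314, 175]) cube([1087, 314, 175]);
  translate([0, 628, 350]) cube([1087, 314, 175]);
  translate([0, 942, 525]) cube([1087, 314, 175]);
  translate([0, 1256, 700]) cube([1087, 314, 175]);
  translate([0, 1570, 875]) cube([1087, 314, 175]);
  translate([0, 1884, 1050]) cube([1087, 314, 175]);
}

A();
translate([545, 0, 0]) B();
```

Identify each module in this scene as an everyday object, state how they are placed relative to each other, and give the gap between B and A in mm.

A is a stool. B is a staircase. The staircase is on the floor beside the stool on its +x side. The gap between the staircase and the stool is 250 mm.

The staircase's nearest face is 250 mm from the stool's +x face.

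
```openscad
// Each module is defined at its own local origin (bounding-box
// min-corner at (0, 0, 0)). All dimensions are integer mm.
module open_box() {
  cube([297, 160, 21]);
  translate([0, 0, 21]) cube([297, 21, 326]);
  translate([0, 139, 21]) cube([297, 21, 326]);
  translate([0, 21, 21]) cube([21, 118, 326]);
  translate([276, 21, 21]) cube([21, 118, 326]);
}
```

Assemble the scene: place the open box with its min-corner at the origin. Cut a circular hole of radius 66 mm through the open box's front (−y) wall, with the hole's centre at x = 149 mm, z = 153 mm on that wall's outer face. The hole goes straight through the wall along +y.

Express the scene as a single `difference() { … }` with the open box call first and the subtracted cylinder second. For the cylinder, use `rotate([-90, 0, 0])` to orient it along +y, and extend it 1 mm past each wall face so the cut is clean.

difference() {
  open_box();
  translate([149, -1, 153]) rotate([-90, 0, 0]) cylinder(h = 23, r = 66);
}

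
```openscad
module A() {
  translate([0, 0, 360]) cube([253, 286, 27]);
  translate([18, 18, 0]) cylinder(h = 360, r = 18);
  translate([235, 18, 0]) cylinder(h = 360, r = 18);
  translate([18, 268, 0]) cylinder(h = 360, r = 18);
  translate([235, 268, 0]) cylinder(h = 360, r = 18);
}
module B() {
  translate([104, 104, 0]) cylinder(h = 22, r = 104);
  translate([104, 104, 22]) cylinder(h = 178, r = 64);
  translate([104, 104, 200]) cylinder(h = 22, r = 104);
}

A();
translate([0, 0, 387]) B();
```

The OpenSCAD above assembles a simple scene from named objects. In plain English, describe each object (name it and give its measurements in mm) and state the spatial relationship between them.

A is a simple wooden stool: a rectangular seat 253 mm (x) by 286 mm (y), 27 mm thick, top face at z = 387 mm, on four round legs, each 36 mm in diameter. The legs rest on z = 0, each leg's axis is inset half a diameter from the nearest pair of seat edges (so the leg's bounding box is flush with the corner).

B is a spool: two coaxial disc flanges of radius 104 mm and thickness 22 mm, joined by a core cylinder of radius 64 mm and height 178 mm. The lower flange rests on z = 0 and the three cylinders share a vertical axis.

The spool is on top of the stool.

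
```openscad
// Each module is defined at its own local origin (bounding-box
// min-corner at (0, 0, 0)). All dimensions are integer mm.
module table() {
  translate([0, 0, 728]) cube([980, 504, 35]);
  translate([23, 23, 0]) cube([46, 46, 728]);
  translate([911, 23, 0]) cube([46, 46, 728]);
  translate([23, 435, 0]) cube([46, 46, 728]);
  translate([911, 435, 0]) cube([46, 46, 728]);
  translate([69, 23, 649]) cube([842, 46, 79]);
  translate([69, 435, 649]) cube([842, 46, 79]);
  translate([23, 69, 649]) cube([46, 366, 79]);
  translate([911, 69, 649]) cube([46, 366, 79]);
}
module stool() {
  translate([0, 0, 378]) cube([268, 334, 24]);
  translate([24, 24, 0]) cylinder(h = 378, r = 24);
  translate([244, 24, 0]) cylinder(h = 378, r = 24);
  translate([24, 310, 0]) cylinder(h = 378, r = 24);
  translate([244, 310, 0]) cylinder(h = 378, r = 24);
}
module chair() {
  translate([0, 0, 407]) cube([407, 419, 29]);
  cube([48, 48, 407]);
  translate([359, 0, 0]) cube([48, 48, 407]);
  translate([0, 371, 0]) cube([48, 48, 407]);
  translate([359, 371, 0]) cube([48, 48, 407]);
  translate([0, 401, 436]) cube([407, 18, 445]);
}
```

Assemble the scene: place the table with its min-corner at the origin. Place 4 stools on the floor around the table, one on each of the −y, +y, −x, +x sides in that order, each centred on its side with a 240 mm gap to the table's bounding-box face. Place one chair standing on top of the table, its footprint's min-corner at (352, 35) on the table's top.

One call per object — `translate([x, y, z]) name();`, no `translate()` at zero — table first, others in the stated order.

table();
translate([356, -574, 0]) stool();
translate([356, 744, 0]) stool();
translate([-508, 85, 0]) stool();
translate([1220, 85, 0]) stool();
translate([352, 35, 763]) chair();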